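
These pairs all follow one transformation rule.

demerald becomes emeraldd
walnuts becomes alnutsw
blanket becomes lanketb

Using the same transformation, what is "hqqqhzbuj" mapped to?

The transformation: move the first character to the end.
Doing the same to "hqqqhzbuj": "qqqhzbujh".

qqqhzbujh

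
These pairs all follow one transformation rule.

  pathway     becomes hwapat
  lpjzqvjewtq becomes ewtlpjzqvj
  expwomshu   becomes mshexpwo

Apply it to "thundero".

derthun

Rule — delete the last character, then move the last 3 characters to the front (rotate right by 3).
"thundero" → "thunder" → "derthun".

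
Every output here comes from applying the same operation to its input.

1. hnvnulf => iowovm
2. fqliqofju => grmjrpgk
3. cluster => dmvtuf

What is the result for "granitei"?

Looking at the pairs, the operation is to shift every letter 1 place forward in the alphabet (wrapping around), then delete the last character.
Starting from "granitei": after the first operation, "hsbojufj"; after the second, "hsbojuf".

hsbojuf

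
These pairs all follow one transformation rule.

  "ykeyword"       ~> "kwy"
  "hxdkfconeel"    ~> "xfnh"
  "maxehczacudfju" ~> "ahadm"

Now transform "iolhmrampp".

omm

The rule is to swap the first and last characters, then keep one character in every 3, starting at position 2 (positions 2nd, 5th, 8th, ...).
"iolhmrampp" → "polhmrampi" → "omm".
(Check on "ykeyword": → "dkeywory" → "kwy" ✓)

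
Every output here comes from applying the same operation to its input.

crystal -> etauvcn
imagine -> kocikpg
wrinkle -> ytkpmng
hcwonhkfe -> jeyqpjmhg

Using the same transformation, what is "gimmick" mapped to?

ikookem

The rule is to shift every letter 2 places forward in the alphabet (wrapping around).
For "gimmick" the result is "ikookem".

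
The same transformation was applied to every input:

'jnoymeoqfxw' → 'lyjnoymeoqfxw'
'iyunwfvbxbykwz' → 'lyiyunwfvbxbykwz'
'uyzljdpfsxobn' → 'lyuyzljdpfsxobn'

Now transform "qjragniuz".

lyqjragniuz

Looking at the pairs, the operation is to prepend "ly".
So "qjragniuz" becomes "lyqjragniuz".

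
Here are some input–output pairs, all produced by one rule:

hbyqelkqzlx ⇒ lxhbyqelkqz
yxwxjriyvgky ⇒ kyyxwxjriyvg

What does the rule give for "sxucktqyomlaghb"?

Each output is the input with this applied: move the last 2 characters to the front (rotate right by 2).
On "sxucktqyomlaghb" that produces "hbsxucktqyomlag".

hbsxucktqyomlag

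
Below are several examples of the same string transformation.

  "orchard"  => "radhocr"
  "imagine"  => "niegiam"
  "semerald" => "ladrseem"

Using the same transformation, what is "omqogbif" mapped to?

ibfgoomq

Rule — move the last 2 characters to the front (rotate right by 2), then take characters alternately from the front and the back (1st, last, 2nd, 2nd-last, ...).
For "omqogbif", step one produces "ifomqogb"; step two turns that into "ibfgoomq".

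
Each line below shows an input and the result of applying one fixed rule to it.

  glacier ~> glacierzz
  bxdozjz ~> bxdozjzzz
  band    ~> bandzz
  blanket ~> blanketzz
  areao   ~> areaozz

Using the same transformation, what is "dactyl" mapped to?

dactylzz

The pattern: append "zz".
For "dactyl" the result is "dactylzz".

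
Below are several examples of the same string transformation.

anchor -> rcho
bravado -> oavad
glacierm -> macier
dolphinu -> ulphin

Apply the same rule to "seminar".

rmina

Rule — delete the first 2 characters, then move the last character to the front.
Applying both steps to "seminar": "minar", then "rmina".
(Check on "anchor": → "chor" → "rcho" ✓)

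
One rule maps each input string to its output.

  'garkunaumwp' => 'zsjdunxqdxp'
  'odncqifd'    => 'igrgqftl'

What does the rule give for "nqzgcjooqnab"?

The rule is to move the last 2 characters to the front (rotate right by 2), then shift every letter 3 places forward in the alphabet (wrapping around).
For "nqzgcjooqnab" the result is "deqtcjfmrrtq".

deqtcjfmrrtq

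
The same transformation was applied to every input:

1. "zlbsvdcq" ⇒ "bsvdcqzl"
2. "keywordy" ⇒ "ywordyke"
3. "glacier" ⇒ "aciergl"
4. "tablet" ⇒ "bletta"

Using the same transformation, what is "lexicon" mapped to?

xiconle

The pattern: move the first 2 characters to the end (rotate left by 2).
So "lexicon" becomes "xiconle".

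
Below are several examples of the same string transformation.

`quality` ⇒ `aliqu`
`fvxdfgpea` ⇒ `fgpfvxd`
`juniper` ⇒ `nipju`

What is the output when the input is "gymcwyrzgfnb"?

Each output is the input with this applied: delete the last 2 characters, then move the last 3 characters to the front (rotate right by 3).
Applying both steps to "gymcwyrzgfnb": "gymcwyrzgf", then "zgfgymcwyr".

zgfgymcwyr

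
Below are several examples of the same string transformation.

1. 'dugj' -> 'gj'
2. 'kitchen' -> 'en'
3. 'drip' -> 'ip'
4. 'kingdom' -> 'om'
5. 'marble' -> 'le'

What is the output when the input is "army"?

Each output is the input with this applied: keep only the last 2 characters.
On "army" that produces "my".

my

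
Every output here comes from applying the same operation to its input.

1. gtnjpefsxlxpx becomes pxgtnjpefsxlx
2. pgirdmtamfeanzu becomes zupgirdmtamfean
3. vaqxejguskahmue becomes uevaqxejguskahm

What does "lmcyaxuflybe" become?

In each case the input is transformed by: move the last 2 characters to the front (rotate right by 2).
"lmcyaxuflybe" → "belmcyaxufly".

belmcyaxufly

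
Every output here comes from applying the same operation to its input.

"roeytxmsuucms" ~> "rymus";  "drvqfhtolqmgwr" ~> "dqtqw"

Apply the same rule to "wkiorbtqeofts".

wotos

Rule — keep one character in every 3, starting at position 1 (positions 1st, 4th, 7th, ...).
On "wkiorbtqeofts" that produces "wotos".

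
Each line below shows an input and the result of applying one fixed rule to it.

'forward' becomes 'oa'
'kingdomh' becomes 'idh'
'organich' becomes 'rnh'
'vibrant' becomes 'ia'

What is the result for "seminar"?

The pattern: keep one character in every 3, starting at position 2 (positions 2nd, 5th, 8th, ...).
For "seminar" the result is "en".

en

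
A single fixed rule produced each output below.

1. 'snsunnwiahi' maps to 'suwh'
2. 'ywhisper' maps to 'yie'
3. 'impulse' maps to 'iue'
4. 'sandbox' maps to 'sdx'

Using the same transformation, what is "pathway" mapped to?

phy

The rule is to keep one character in every 3, starting at position 1 (positions 1st, 4th, 7th, ...).
Applying that to "pathway" gives "phy".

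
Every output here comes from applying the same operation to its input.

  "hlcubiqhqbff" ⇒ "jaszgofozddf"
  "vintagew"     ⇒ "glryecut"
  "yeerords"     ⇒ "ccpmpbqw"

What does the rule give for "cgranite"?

What's happening: move the first character to the end, then shift every letter 2 places backward in the alphabet (wrapping around).
Working it through for "cgranite": intermediate "granitec", final "epylgrca".
(Check on "vintagew": → "intagewv" → "glryecut" ✓)

epylgrca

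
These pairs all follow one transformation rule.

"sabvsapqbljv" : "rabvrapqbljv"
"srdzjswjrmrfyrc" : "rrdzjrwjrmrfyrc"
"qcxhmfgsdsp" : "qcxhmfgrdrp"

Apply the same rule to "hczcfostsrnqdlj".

hczcfortrrnqdlj

In each case the input is transformed by: replace every "s" with "r".
Doing the same to "hczcfostsrnqdlj": "hczcfortrrnqdlj".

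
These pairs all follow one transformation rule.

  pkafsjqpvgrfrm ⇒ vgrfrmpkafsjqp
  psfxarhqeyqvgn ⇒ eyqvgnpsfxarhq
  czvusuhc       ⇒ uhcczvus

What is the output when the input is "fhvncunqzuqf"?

qzuqffhvncun

What's happening: swap the front and back halves of the string, then move the first character to the end.
Working it through for "fhvncunqzuqf": intermediate "nqzuqffhvncu", final "qzuqffhvncun".
(Check on "psfxarhqeyqvgn": → "qeyqvgnpsfxarh" → "eyqvgnpsfxarhq" ✓)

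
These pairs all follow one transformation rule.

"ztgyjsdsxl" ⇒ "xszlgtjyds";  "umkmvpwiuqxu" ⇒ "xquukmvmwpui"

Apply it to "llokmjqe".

The rule is to move the last 3 characters to the front (rotate right by 3), then swap each adjacent pair of characters (1↔2, 3↔4, ...).
"llokmjqe" → "jqellokm" → "qjleolmk".

qjleolmk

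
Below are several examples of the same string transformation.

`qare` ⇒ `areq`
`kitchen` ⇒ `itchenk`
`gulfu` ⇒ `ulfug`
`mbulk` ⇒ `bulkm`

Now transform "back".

What's happening: move the first character to the end.
Doing the same to "back": "ackb".

ackb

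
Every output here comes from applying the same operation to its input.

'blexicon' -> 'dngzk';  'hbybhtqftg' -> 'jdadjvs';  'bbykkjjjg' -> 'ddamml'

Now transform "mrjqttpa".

The transformation: shift every letter 2 places forward in the alphabet (wrapping around), then delete the last 3 characters.
"mrjqttpa" → "otlsv".

otlsv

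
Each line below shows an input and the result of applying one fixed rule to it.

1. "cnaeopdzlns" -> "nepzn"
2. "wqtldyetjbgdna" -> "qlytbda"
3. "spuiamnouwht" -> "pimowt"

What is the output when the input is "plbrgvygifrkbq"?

Rule — keep every other character starting from the second (positions 2nd, 4th, 6th, ...).
So "plbrgvygifrkbq" becomes "lrvgfkq".

lrvgfkq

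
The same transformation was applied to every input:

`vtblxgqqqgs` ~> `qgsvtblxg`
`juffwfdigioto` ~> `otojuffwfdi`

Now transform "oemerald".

Rule — move the last 3 characters to the front (rotate right by 3), then delete the last 2 characters.
For "oemerald", step one produces "aldoemer"; step two turns that into "aldoem".

aldoem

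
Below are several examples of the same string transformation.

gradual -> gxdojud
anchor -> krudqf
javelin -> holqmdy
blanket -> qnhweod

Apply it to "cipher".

Each output is the input with this applied: move the first 3 characters to the end (rotate left by 3), then shift every letter 3 places forward in the alphabet (wrapping around).
So "cipher" becomes "khufls".

khufls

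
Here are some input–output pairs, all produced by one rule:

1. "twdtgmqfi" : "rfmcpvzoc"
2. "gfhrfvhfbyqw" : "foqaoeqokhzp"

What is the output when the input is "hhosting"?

pqxbcrwq

The transformation: swap the first and last characters, then shift every letter 9 places forward in the alphabet (wrapping around).
Working it through for "hhosting": intermediate "ghostinh", final "pqxbcrwq".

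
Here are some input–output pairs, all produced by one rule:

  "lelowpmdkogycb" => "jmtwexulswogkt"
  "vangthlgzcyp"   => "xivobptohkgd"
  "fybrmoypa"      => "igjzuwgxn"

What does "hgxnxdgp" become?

xofvflop

The pattern: shift every letter 8 places forward in the alphabet (wrapping around), then swap the first and last characters.
For "hgxnxdgp" the result is "xofvflop".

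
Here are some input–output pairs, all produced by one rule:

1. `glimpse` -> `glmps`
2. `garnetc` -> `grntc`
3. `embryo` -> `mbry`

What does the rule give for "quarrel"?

qrrl

In each case the input is transformed by: remove every vowel.
So "quarrel" becomes "qrrl".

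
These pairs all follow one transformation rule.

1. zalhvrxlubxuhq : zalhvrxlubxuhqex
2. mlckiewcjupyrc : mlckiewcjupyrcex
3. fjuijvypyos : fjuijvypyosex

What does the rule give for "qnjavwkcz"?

The transformation: append "ex".
Applying that to "qnjavwkcz" gives "qnjavwkczex".

qnjavwkczex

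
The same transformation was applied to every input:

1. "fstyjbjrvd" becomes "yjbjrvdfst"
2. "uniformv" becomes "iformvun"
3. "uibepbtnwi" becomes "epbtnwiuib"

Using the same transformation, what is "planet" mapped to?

What's happening: swap the front and back halves of the string, then move the last 2 characters to the front (rotate right by 2).
For "planet", step one produces "netpla"; step two turns that into "lanetp".
(Check on "uibepbtnwi": → "btnwiuibep" → "epbtnwiuib" ✓)

lanetp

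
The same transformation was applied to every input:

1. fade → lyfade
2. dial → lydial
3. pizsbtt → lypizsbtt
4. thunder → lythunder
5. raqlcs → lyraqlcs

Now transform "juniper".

Rule — prepend "ly".
So "juniper" becomes "lyjuniper".

lyjuniper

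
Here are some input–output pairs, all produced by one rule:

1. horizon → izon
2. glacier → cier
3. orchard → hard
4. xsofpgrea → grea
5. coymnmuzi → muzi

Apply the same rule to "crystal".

stal

The pattern: keep only the last 4 characters.
So "crystal" becomes "stal".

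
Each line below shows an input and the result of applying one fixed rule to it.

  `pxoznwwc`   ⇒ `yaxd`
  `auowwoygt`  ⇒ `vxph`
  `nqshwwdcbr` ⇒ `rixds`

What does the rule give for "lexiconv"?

Each output is the input with this applied: keep every other character starting from the second (positions 2nd, 4th, 6th, ...), then shift every letter 1 place forward in the alphabet (wrapping around).
"lexiconv" → "eiov" → "fjpw".

fjpw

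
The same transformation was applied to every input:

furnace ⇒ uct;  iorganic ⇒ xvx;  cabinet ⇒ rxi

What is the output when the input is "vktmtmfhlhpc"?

kbuw

In each case the input is transformed by: shift every letter 11 places backward in the alphabet (wrapping around), then keep one character in every 3, starting at position 1 (positions 1st, 4th, 7th, ...).
On "vktmtmfhlhpc": the first step gives "kzibibuwawer", and the second then gives "kbuw".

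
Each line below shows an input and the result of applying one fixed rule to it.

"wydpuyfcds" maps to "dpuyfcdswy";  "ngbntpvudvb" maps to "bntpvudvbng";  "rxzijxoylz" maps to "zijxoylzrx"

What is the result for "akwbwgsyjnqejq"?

wbwgsyjnqejqak

Looking at the pairs, the operation is to move the first 2 characters to the end (rotate left by 2).
On "akwbwgsyjnqejq" that produces "wbwgsyjnqejqak".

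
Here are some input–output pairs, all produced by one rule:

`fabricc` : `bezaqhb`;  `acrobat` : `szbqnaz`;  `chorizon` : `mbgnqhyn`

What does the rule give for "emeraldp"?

The transformation: shift every letter 1 place backward in the alphabet (wrapping around), then move the last character to the front.
Applying both steps to "emeraldp": "dldqzkco", then "odldqzkc".

odldqzkc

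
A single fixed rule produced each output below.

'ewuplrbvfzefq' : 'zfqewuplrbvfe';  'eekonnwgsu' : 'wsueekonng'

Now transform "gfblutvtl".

Rule — move the last 3 characters to the front (rotate right by 3), then swap the first and last characters.
Starting from "gfblutvtl": after the first operation, "vtlgfblut"; after the second, "ttlgfbluv".

ttlgfbluv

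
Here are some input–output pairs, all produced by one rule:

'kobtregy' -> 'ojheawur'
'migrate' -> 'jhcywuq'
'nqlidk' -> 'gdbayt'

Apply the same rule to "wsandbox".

The transformation: sort the characters into reverse alphabetical order, then shift every letter 10 places backward in the alphabet (wrapping around).
Applying both steps to "wsandbox": "xwsondba", then "nmiedtrq".

nmiedtrq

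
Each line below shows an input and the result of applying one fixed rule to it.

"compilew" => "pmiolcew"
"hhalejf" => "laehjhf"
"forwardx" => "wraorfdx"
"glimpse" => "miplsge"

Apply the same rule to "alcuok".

Each output is the input with this applied: move the first 3 characters to the end (rotate left by 3), then take characters alternately from the front and the back (1st, last, 2nd, 2nd-last, ...).
"alcuok" → "uokalc" → "ucolka".

ucolka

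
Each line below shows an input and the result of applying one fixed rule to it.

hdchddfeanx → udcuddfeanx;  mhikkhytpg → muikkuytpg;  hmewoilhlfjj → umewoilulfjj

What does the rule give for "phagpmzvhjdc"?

puagpmzvujdc

Rule — replace every "h" with "u".
So "phagpmzvhjdc" becomes "puagpmzvujdc".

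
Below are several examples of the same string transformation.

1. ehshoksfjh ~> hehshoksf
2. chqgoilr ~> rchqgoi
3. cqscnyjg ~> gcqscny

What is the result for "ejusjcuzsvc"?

cejusjcuzs

What's happening: move the last character to the front, then delete the last character.
"ejusjcuzsvc" → "cejusjcuzsv" → "cejusjcuzs".
(Check on "ehshoksfjh": → "hehshoksfj" → "hehshoksf" ✓)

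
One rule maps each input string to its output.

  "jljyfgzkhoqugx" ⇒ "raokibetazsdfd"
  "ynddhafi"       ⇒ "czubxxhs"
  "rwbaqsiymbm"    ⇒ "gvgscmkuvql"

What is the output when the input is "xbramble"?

yfvgulvr

Looking at the pairs, the operation is to reverse the string, then shift every letter 6 places backward in the alphabet (wrapping around).
"xbramble" → "elbmarbx" → "yfvgulvr".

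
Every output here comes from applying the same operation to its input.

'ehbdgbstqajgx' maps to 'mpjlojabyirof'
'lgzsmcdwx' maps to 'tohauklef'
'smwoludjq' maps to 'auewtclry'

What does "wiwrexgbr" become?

The transformation: shift every letter 8 places forward in the alphabet (wrapping around).
For "wiwrexgbr" the result is "eqezmfojz".

eqezmfojz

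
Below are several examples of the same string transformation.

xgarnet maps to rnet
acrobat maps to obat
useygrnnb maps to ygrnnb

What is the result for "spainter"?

inter

The pattern: delete the first 3 characters.
Doing the same to "spainter": "inter".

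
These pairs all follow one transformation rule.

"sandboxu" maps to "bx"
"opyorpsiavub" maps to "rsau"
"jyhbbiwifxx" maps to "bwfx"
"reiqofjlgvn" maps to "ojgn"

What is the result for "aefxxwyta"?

In each case the input is transformed by: delete the first 3 characters, then keep every other character starting from the second (positions 2nd, 4th, 6th, ...).
"aefxxwyta" → "xxwyta" → "xya".

xya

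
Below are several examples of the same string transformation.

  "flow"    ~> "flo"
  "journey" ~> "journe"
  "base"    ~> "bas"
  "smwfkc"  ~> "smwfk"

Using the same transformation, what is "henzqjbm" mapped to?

Each output is the input with this applied: delete the last character.
For "henzqjbm" the result is "henzqjb".

henzqjb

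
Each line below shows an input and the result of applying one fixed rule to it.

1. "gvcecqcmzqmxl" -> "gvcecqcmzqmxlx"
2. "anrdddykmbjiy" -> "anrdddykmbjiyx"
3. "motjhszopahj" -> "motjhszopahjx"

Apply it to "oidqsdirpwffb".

oidqsdirpwffbx

The rule is to append "x".
"oidqsdirpwffb" → "oidqsdirpwffbx".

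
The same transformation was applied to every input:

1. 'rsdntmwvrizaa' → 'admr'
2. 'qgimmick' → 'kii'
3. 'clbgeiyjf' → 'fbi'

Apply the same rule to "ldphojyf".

Each output is the input with this applied: move the last 2 characters to the front (rotate right by 2), then keep one character in every 3, starting at position 2 (positions 2nd, 5th, 8th, ...).
"ldphojyf" → "yfldphoj" → "fpj".

fpj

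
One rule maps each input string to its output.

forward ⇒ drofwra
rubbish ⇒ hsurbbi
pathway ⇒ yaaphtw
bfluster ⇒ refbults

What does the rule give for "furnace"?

The transformation: move the last 2 characters to the front (rotate right by 2), then swap each adjacent pair of characters (1↔2, 3↔4, ...).
Working it through for "furnace": intermediate "cefurna", final "ecufnra".

ecufnra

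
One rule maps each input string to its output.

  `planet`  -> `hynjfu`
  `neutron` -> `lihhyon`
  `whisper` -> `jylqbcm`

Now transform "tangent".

yhnnuha

Rule — shift every letter 6 places backward in the alphabet (wrapping around), then move the last 3 characters to the front (rotate right by 3).
Applying both steps to "tangent": "nuhayhn", then "yhnnuha".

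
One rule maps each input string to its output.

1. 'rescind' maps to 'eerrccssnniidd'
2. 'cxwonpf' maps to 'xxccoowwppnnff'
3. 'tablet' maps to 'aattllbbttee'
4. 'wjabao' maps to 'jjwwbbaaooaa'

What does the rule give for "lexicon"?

eelliixxooccnn

Each output is the input with this applied: swap each adjacent pair of characters (1↔2, 3↔4, ...), then double every character.
Starting from "lexicon": after the first operation, "elixocn"; after the second, "eelliixxooccnn".
(Check on "cxwonpf": → "xcowpnf" → "xxccoowwppnnff" ✓)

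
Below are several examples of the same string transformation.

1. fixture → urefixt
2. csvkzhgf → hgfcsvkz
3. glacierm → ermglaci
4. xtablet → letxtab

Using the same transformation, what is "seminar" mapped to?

What's happening: move the last 3 characters to the front (rotate right by 3).
For "seminar" the result is "narsemi".

narsemi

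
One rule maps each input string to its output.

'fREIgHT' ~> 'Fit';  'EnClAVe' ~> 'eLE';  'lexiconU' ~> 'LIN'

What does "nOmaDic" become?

Rule — flip the case of every letter, then keep one character in every 3, starting at position 1 (positions 1st, 4th, 7th, ...).
Working it through for "nOmaDic": intermediate "NoMAdIC", final "NAC".
(Check on "lexiconU": → "LEXICONu" → "LIN" ✓)

NAC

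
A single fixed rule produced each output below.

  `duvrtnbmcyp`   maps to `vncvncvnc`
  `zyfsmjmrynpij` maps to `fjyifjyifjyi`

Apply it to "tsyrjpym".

Each output is the input with this applied: keep one character in every 3, starting at position 3 (positions 3rd, 6th, 9th, ...), then write the whole string 3 times in a row.
Working it through for "tsyrjpym": intermediate "yp", final "ypypyp".
(Check on "duvrtnbmcyp": → "vnc" → "vncvncvnc" ✓)

ypypyp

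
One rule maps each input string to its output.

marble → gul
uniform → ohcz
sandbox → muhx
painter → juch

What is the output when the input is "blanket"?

Rule — delete the last 3 characters, then shift every letter 6 places backward in the alphabet (wrapping around).
For "blanket", step one produces "blan"; step two turns that into "vfuh".

vfuh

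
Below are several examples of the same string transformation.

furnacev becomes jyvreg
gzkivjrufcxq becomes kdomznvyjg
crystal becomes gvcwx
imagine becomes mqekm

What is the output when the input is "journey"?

Each output is the input with this applied: shift every letter 4 places forward in the alphabet (wrapping around), then delete the last 2 characters.
Working it through for "journey": intermediate "nsyvric", final "nsyvr".

nsyvr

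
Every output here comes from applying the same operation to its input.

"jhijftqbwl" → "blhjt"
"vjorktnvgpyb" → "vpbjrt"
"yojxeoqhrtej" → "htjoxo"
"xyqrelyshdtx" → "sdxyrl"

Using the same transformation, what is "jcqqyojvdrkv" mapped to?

The transformation: keep every other character starting from the second (positions 2nd, 4th, 6th, ...), then move the first 3 characters to the end (rotate left by 3).
Doing the same to "jcqqyojvdrkv": "vrvcqo".

vrvcqo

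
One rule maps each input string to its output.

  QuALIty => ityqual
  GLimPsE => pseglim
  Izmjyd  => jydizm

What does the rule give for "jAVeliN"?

The rule is to move the last 3 characters to the front (rotate right by 3), then convert every letter to lowercase.
For "jAVeliN", step one produces "liNjAVe"; step two turns that into "linjave".

linjave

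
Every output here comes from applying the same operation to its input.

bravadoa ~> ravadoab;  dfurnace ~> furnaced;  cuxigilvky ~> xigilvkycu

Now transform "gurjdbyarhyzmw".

In each case the input is transformed by: swap the front and back halves of the string, then move the last 3 characters to the front (rotate right by 3).
"gurjdbyarhyzmw" → "arhyzmwgurjdby" → "dbyarhyzmwgurj".

dbyarhyzmwgurj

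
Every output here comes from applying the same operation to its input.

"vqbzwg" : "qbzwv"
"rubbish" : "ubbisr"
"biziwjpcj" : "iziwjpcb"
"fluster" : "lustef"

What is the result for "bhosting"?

The transformation: swap the first and last characters, then delete the first character.
Doing the same to "bhosting": "hostinb".

hostinb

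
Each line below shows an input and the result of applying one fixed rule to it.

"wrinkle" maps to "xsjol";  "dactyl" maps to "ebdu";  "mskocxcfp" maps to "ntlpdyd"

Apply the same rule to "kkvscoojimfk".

llwtdppkjn

The rule is to delete the last 2 characters, then shift every letter 1 place forward in the alphabet (wrapping around).
Applying both steps to "kkvscoojimfk": "kkvscoojim", then "llwtdppkjn".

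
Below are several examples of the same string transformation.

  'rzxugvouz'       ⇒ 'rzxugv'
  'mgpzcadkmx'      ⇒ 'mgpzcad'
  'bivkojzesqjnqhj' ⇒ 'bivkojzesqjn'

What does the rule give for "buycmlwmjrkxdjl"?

The rule is to delete the last 3 characters.
For "buycmlwmjrkxdjl" the result is "buycmlwmjrkx".

buycmlwmjrkx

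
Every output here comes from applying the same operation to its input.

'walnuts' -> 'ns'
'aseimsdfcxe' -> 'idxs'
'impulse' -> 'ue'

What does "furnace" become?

What's happening: move the first 2 characters to the end (rotate left by 2), then keep one character in every 3, starting at position 2 (positions 2nd, 5th, 8th, ...).
Applying both steps to "furnace": "rnacefu", then "ne".

ne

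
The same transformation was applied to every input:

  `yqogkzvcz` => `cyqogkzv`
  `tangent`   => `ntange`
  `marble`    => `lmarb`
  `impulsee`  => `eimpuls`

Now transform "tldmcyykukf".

What's happening: delete the last character, then move the last character to the front.
Starting from "tldmcyykukf": after the first operation, "tldmcyykuk"; after the second, "ktldmcyyku".

ktldmcyyku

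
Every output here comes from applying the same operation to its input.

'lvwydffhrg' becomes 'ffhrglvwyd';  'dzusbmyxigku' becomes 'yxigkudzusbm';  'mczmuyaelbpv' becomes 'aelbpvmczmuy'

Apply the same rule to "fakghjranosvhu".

anosvhufakghjr

Looking at the pairs, the operation is to swap the front and back halves of the string.
On "fakghjranosvhu" that produces "anosvhufakghjr".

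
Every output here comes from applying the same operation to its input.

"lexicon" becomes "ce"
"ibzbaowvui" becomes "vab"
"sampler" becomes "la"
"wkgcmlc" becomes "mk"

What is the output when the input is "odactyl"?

td

The transformation: reverse the string, then keep one character in every 3, starting at position 3 (positions 3rd, 6th, 9th, ...).
On "odactyl" that produces "td".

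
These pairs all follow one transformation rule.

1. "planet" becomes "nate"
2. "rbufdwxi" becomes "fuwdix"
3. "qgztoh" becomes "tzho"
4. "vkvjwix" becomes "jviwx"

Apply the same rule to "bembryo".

The transformation: delete the first 2 characters, then swap each adjacent pair of characters (1↔2, 3↔4, ...).
For "bembryo", step one produces "mbryo"; step two turns that into "bmyro".

bmyro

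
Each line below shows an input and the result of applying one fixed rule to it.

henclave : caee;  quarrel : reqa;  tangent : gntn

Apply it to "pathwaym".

hama

Looking at the pairs, the operation is to move the first 3 characters to the end (rotate left by 3), then keep every other character starting from the first (positions 1st, 3rd, 5th, ...).
Working it through for "pathwaym": intermediate "hwaympat", final "hama".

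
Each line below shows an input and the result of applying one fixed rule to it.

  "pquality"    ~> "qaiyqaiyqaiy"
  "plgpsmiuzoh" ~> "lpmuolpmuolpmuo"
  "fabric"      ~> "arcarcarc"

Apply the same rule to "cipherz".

ihrihrihr

The transformation: keep every other character starting from the second (positions 2nd, 4th, 6th, ...), then write the whole string 3 times in a row.
On "cipherz" that produces "ihrihrihr".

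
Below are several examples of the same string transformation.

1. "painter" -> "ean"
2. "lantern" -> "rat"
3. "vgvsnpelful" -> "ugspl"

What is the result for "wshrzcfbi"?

Rule — keep every other character starting from the second (positions 2nd, 4th, 6th, ...), then move the last character to the front.
On "wshrzcfbi": the first step gives "srcb", and the second then gives "bsrc".
(Check on "painter": → "ane" → "ean" ✓)

bsrc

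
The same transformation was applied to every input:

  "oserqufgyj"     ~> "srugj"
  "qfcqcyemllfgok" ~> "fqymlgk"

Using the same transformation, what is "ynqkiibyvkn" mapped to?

Each output is the input with this applied: keep every other character starting from the second (positions 2nd, 4th, 6th, ...).
On "ynqkiibyvkn" that produces "nkiyk".

nkiyk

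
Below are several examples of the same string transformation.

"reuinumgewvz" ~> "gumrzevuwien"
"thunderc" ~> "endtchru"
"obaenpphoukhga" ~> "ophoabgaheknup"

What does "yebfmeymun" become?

ymeyneubmf

Each output is the input with this applied: take characters alternately from the front and the back (1st, last, 2nd, 2nd-last, ...), then move the last 3 characters to the front (rotate right by 3).
So "yebfmeymun" becomes "ymeyneubmf".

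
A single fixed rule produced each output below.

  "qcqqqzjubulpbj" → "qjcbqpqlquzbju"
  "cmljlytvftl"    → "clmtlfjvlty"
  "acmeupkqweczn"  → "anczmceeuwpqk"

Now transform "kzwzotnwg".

The pattern: take characters alternately from the front and the back (1st, last, 2nd, 2nd-last, ...).
So "kzwzotnwg" becomes "kgzwwnzto".

kgzwwnzto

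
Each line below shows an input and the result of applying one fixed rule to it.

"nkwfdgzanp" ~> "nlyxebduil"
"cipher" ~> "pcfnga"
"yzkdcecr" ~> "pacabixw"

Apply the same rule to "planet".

rclyjn

Rule — shift every letter 2 places backward in the alphabet (wrapping around), then reverse the string.
Doing the same to "planet": "rclyjn".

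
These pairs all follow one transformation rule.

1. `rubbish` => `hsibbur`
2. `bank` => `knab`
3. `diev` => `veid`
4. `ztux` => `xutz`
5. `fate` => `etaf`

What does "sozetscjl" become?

ljcstezos

In each case the input is transformed by: reverse the string.
"sozetscjl" → "ljcstezos".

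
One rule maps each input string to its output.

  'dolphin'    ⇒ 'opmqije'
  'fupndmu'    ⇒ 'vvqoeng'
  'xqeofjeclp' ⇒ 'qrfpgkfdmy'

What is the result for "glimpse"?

In each case the input is transformed by: swap the first and last characters, then shift every letter 1 place forward in the alphabet (wrapping around).
Applying both steps to "glimpse": "elimpsg", then "fmjnqth".
(Check on "fupndmu": → "uupndmf" → "vvqoeng" ✓)

fmjnqth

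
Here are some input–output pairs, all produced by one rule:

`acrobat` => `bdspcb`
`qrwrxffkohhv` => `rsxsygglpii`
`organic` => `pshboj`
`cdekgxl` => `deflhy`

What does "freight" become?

gsfjhi

Looking at the pairs, the operation is to delete the last character, then shift every letter 1 place forward in the alphabet (wrapping around).
Starting from "freight": after the first operation, "freigh"; after the second, "gsfjhi".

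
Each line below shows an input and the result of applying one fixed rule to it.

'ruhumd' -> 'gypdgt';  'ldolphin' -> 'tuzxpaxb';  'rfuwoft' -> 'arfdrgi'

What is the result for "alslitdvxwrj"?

idvmxexufphj

In each case the input is transformed by: shift every letter 12 places forward in the alphabet (wrapping around), then move the last 3 characters to the front (rotate right by 3).
Applying that to "alslitdvxwrj" gives "idvmxexufphj".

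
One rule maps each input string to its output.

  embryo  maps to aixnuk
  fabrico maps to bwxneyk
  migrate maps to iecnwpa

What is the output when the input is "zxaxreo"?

The rule is to shift every letter 4 places backward in the alphabet (wrapping around).
Doing the same to "zxaxreo": "vtwtnak".

vtwtnak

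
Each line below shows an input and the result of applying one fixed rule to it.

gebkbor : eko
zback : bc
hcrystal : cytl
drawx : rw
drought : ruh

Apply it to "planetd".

What's happening: keep every other character starting from the second (positions 2nd, 4th, 6th, ...).
"planetd" → "lnt".

lnt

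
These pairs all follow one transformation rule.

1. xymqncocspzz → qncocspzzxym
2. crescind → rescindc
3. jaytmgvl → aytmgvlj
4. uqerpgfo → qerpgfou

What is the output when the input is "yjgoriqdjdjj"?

The rule is to swap the front and back halves of the string, then move the last 3 characters to the front (rotate right by 3).
Working it through for "yjgoriqdjdjj": intermediate "qdjdjjyjgori", final "oriqdjdjjyjg".
(Check on "xymqncocspzz": → "ocspzzxymqnc" → "qncocspzzxym" ✓)

oriqdjdjjyjg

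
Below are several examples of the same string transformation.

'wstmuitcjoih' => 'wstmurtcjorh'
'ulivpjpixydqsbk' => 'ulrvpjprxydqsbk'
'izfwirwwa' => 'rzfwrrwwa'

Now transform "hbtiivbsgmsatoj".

What's happening: replace every "i" with "r".
Doing the same to "hbtiivbsgmsatoj": "hbtrrvbsgmsatoj".

hbtrrvbsgmsatoj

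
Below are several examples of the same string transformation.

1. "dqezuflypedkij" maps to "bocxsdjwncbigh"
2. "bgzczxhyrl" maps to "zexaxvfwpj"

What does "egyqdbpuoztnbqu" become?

cewobznsmxrlzos

The rule is to shift every letter 2 places backward in the alphabet (wrapping around).
So "egyqdbpuoztnbqu" becomes "cewobznsmxrlzos".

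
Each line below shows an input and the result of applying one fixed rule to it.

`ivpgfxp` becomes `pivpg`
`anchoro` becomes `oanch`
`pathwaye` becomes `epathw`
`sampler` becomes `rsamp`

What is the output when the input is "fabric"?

Rule — move the last 3 characters to the front (rotate right by 3), then delete the first 2 characters.
For "fabric", step one produces "ricfab"; step two turns that into "cfab".

cfab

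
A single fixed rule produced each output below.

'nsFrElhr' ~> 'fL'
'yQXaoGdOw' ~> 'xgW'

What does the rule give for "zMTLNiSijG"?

tIJ

The pattern: flip the case of every letter, then keep one character in every 3, starting at position 3 (positions 3rd, 6th, 9th, ...).
On "zMTLNiSijG": the first step gives "ZmtlnIsIJg", and the second then gives "tIJ".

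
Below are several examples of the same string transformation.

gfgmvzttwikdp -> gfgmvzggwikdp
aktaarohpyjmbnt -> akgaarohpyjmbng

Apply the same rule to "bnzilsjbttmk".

bnzilsjbggmk

Rule — replace every "t" with "g".
"bnzilsjbttmk" → "bnzilsjbggmk".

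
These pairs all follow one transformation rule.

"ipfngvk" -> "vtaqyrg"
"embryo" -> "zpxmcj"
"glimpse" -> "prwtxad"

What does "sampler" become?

Rule — shift every letter 11 places forward in the alphabet (wrapping around), then move the last character to the front.
"sampler" → "dlxawpc" → "cdlxawp".

cdlxawp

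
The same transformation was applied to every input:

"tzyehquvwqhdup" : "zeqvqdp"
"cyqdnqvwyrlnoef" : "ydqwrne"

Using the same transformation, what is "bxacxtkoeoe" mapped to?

xctoo

Rule — keep every other character starting from the second (positions 2nd, 4th, 6th, ...).
On "bxacxtkoeoe" that produces "xctoo".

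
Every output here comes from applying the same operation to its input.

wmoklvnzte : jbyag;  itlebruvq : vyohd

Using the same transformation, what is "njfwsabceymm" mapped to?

Rule — shift every letter 13 places forward in the alphabet (wrapping around) — i.e. ROT13, then keep every other character starting from the first (positions 1st, 3rd, 5th, ...).
"njfwsabceymm" → "awsjfnoprlzz" → "asforz".

asforz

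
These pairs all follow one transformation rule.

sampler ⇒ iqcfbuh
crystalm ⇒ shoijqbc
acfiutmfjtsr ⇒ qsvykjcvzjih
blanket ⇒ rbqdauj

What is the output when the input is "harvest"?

Looking at the pairs, the operation is to shift every letter 10 places backward in the alphabet (wrapping around).
"harvest" → "xqhluij".

xqhluij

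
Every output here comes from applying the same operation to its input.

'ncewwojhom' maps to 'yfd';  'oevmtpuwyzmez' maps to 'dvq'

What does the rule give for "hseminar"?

eri

In each case the input is transformed by: shift every letter 9 places backward in the alphabet (wrapping around), then keep only the last 3 characters.
Starting from "hseminar": after the first operation, "yjvdzeri"; after the second, "eri".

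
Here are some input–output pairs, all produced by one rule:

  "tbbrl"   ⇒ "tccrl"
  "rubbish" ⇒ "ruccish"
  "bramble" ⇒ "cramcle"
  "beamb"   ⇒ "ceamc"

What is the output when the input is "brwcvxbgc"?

Each output is the input with this applied: replace every "b" with "c".
"brwcvxbgc" → "crwcvxcgc".

crwcvxcgc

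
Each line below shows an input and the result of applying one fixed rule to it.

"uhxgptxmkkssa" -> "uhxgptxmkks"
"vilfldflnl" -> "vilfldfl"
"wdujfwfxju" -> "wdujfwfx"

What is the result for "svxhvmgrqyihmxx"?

In each case the input is transformed by: delete the last 2 characters.
So "svxhvmgrqyihmxx" becomes "svxhvmgrqyihm".

svxhvmgrqyihm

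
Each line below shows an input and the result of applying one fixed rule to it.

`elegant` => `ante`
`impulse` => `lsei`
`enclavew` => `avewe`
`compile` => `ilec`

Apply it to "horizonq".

zonqh

In each case the input is transformed by: move the first character to the end, then delete the first 3 characters.
On "horizonq": the first step gives "orizonqh", and the second then gives "zonqh".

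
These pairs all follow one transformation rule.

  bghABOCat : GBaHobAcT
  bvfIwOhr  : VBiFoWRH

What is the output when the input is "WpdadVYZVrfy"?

The rule is to flip the case of every letter, then swap each adjacent pair of characters (1↔2, 3↔4, ...).
Starting from "WpdadVYZVrfy": after the first operation, "wPDADvyzvRFY"; after the second, "PwADvDzyRvYF".

PwADvDzyRvYF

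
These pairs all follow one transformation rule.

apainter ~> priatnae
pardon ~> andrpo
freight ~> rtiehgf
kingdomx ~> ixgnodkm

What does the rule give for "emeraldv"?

mvrelaed

The rule is to swap the first and last characters, then swap each adjacent pair of characters (1↔2, 3↔4, ...).
On "emeraldv" that produces "mvrelaed".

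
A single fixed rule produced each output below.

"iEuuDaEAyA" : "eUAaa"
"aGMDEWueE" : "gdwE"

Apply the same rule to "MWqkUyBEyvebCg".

wKYeVBG

The rule is to keep every other character starting from the second (positions 2nd, 4th, 6th, ...), then flip the case of every letter.
"MWqkUyBEyvebCg" → "WkyEvbg" → "wKYeVBG".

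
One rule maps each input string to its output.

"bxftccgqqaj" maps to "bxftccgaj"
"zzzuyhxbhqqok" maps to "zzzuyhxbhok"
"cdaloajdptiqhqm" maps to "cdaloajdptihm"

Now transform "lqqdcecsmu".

ldcecsmu

Each output is the input with this applied: remove every "q".
So "lqqdcecsmu" becomes "ldcecsmu".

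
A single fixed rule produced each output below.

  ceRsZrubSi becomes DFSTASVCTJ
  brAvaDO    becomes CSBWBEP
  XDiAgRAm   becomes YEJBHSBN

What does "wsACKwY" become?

What's happening: shift every letter 1 place forward in the alphabet (wrapping around), then convert every letter to uppercase.
Starting from "wsACKwY": after the first operation, "xtBDLxZ"; after the second, "XTBDLXZ".

XTBDLXZ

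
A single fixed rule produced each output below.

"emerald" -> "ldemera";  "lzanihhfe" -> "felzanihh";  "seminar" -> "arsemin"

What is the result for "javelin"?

The pattern: move the last 2 characters to the front (rotate right by 2).
On "javelin" that produces "injavel".

injavel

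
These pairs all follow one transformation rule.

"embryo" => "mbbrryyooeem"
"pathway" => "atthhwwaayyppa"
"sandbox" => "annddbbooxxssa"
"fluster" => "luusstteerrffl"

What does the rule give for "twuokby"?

What's happening: double every character, then move the first 3 characters to the end (rotate left by 3).
Starting from "twuokby": after the first operation, "ttwwuuookkbbyy"; after the second, "wuuookkbbyyttw".

wuuookkbbyyttw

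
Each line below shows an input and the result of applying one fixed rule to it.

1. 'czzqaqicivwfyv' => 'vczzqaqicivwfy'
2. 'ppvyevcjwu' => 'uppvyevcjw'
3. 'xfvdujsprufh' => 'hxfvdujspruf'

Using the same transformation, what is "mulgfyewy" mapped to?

ymulgfyew

The rule is to move the last character to the front.
So "mulgfyewy" becomes "ymulgfyew".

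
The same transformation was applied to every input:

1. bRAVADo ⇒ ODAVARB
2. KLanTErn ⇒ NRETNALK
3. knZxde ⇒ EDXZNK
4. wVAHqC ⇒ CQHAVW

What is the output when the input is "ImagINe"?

ENIGAMI

The rule is to reverse the string, then convert every letter to uppercase.
So "ImagINe" becomes "ENIGAMI".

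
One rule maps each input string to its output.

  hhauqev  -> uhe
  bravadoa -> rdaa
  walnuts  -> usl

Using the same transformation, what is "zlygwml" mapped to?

yml

Each output is the input with this applied: sort the characters into reverse alphabetical order, then keep every other character starting from the second (positions 2nd, 4th, 6th, ...).
For "zlygwml", step one produces "zywmllg"; step two turns that into "yml".
(Check on "walnuts": → "wutsnla" → "usl" ✓)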